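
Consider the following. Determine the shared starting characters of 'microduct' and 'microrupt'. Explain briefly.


Compare from the start: 5 characters match: 'micro'. Mismatch at position 6: 'd' vs 'r'.

micro


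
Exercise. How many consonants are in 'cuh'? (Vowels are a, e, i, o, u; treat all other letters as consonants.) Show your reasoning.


Consonants in 'cuh': c, h = 2 consonants.

2


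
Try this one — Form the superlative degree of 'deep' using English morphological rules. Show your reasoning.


Apply superlative formation (add -est): 'deep' -> 'deepest'.

deepest


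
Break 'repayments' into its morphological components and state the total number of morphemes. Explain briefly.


Step 1: Identify prefix: 're' (meaning: again)
Step 2: Identify root: 'pay'
Step 3: Identify suffix(es): 'ment, s'
Decomposition: re- (prefix: again) + pay (root) + -ment (suffix: action/result) + -s (plural)
Total morphemes: 4

4 morphemes (re- (prefix: again) + pay (root) + -ment (suffix: action/result) + -s (plural))


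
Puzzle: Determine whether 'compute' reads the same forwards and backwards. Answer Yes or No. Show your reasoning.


Forward: 'compute'
Reversed: 'etupmoc'
They differ.

No


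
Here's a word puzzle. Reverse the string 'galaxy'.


Reverse 'galaxy' character by character: 'yxalag'.

yxalag


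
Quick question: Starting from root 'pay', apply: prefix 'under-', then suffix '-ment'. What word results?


Step 1: Add prefix 'under-' to 'pay' = 'underpay'
Step 2: Add suffix '-ment' to 'underpay' = 'underpayment'

underpayment


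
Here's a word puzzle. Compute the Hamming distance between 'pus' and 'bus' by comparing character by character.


Alignment:
Position 1: 'p' vs 'b' = DIFFER
Position 2: 'u' vs 'u' = match
Position 3: 's' vs 's' = match
Total differences: 1

1


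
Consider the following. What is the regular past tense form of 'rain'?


Apply rule: Add -ed. 'rain' becomes 'rained'.

rained


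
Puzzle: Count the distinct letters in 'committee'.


Unique letters in 'committee': {c, e, i, m, o, t} = 6 distinct letters.

6


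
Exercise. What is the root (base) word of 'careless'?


Remove suffix '-less' from 'careless' to get root 'care'.

care


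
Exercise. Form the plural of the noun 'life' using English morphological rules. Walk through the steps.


Apply rule: Change -fe to -ves. 'life' becomes 'lives'.

lives


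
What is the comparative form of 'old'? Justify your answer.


Apply comparative formation (add -er): 'old' -> 'older'.

older


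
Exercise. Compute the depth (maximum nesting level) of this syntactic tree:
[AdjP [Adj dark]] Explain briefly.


Count bracket nesting levels:
'[' at pos 0: depth = 1
'[' at pos 6: depth = 2
Maximum depth reached: 2

2


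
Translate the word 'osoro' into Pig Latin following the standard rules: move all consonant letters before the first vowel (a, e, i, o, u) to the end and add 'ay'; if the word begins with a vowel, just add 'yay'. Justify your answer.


'osoro' starts with a vowel, so add 'yay': 'osoroyay'.

osoroyay


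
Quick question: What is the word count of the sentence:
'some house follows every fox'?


Split into words: some | house | follows | every | fox = 5 words.

5


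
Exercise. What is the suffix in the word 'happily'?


The word 'happily' = 'happy' (root) + '-ly' (suffix). The suffix is '-ly'.

ly


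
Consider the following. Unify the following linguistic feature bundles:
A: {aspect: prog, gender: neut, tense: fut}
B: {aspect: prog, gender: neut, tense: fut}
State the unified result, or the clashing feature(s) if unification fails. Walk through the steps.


Compare features:
aspect: A=prog vs B=prog -> unified: prog
gender: A=neut vs B=neut -> unified: neut
tense: A=fut vs B=fut -> unified: fut
No clashes found.

Unified: {aspect: prog, gender: neut, tense: fut}


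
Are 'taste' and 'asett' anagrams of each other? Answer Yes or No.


Sorted letters of 'taste': 'aestt'
Sorted letters of 'asett': 'aestt'
They match.

Yes


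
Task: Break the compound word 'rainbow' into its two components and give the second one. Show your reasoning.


Split 'rainbow' into 'rain' + 'bow'. The second part is 'bow'.

bow


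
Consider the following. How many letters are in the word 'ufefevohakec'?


Spell out 'ufefevohakec' and number each letter: u(1), f(2), e(3), f(4), e(5), v(6), o(7), h(8), a(9), k(10), e(11), c(12). Total: 12 letters.

12


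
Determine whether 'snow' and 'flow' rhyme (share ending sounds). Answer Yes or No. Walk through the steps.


Rime (stressed vowel + following sounds) of 'snow': -ow = /oʊ/
Rime of 'flow': -ow = /oʊ/
/oʊ/ and /oʊ/ are the same ending sound, so the words rhyme.

Yes


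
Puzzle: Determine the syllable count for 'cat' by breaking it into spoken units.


Break 'cat' into syllables: cat -> cat = 1 syllable

1 syllable


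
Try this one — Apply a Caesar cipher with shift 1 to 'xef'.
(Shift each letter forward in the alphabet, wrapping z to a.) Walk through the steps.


Shift each letter by 1: x -> y, e -> f, f -> g. Result: 'yfg'.

yfg


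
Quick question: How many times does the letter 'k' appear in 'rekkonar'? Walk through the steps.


Letter 'k' in 'rekkonar': found at position(s) 3, 4 = 2 occurrence(s).

2


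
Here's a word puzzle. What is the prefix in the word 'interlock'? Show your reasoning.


The word 'interlock' = 'inter' (prefix) + 'lock' (root). The prefix is 'inter'.

inter


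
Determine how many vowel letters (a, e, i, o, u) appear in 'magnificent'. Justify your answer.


Vowels in 'magnificent': a, i, i, e = 4 vowels.

4


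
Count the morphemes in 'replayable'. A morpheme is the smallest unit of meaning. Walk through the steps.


Decomposition: re- (prefix) + play (root) + -able (suffix) = 3 morpheme(s)

3 morphemes


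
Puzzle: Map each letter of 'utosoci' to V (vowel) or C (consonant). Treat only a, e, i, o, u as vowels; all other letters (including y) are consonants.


Letter mapping: u = V, t = C, o = V, s = C, o = V, c = C, i = V.

VCVCVCV


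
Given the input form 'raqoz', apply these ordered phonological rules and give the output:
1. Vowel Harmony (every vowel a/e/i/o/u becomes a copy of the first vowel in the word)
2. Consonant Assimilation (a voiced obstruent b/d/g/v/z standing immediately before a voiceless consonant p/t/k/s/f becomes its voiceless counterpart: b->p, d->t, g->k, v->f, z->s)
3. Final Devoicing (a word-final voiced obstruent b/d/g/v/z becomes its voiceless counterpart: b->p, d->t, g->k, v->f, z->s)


Starting form: 'raqoz'
Rule 1: Vowel Harmony: all vowels become 'a' (matching first vowel). 'raqoz' -> 'raqaz'
Rule 2: Consonant Assimilation: no voiced obstruent (b/d/g/v/z) stands immediately before a voiceless consonant (p/t/k/s/f). No change.
Rule 3: Final Devoicing: word-final voiced obstruent 'z' becomes voiceless 's'. 'raqaz' -> 'raqas'
Final form: 'raqas'

raqas


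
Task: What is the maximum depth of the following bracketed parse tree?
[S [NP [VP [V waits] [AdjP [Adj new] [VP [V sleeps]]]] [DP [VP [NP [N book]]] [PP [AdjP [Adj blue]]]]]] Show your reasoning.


Count bracket nesting levels:
'[' at pos 0: depth = 1
'[' at pos 3: depth = 2
'[' at pos 7: depth = 3
'[' at pos 11: depth = 4
'[' at pos 21: depth = 4
'[' at pos 27: depth = 5
'[' at pos 37: depth = 5
'[' at pos 41: depth = 6
'[' at pos 55: depth = 3
'[' at pos 59: depth = 4
'[' at pos 63: depth = 5
'[' at pos 67: depth = 6
'[' at pos 78: depth = 4
'[' at pos 82: depth = 5
'[' at pos 88: depth = 6
Maximum depth reached: 6

6


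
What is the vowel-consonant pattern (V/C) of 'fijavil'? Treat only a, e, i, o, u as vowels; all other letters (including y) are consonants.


Letter mapping: f = C, i = V, j = C, a = V, v = C, i = V, l = C.

CVCVCVC


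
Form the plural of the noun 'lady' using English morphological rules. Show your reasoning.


Apply rule: Change -y to -ies (consonant + y). 'lady' becomes 'ladies'.

ladies


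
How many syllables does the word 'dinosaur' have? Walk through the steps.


Break 'dinosaur' into syllables: di-no-saur -> di | no | saur = 3 syllables

3 syllables


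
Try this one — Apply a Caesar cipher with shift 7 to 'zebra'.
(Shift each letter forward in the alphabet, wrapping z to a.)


Shift each letter by 7: z -> g, e -> l, b -> i, r -> y, a -> h. Result: 'gliyh'.

gliyh


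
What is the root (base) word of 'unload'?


Remove prefix 'un' from 'unload' to get root 'load'.

load


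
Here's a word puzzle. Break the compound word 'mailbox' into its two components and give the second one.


Split 'mailbox' into 'mail' + 'box'. The second part is 'box'.

box


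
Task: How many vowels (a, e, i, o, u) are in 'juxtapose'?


Vowels in 'juxtapose': u, a, o, e = 4 vowels.

4


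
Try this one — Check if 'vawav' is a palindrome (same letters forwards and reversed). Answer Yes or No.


Forward: 'vawav'
Reversed: 'vawav'
They are identical.

Yes


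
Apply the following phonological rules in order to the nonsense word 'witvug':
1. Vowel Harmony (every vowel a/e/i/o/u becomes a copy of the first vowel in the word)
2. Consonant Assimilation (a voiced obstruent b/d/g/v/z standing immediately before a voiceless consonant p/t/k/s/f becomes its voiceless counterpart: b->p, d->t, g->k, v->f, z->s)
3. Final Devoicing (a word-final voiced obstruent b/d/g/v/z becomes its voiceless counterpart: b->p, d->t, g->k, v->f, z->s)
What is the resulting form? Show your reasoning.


Starting form: 'witvug'
Rule 1: Vowel Harmony: all vowels become 'i' (matching first vowel). 'witvug' -> 'witvig'
Rule 2: Consonant Assimilation: no voiced obstruent (b/d/g/v/z) stands immediately before a voiceless consonant (p/t/k/s/f). No change.
Rule 3: Final Devoicing: word-final voiced obstruent 'g' becomes voiceless 'k'. 'witvig' -> 'witvik'
Final form: 'witvik'

witvik


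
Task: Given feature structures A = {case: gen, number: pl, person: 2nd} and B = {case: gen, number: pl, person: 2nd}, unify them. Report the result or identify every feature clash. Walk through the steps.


Compare features:
case: A=gen vs B=gen -> unified: gen
number: A=pl vs B=pl -> unified: pl
person: A=2nd vs B=2nd -> unified: 2nd
No clashes found.

Unified: {case: gen, number: pl, person: 2nd}


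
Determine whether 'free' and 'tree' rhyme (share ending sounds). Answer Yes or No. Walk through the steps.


Rime (stressed vowel + following sounds) of 'free': -ee = /iː/
Rime of 'tree': -ee = /iː/
/iː/ and /iː/ are the same ending sound, so the words rhyme.

Yes


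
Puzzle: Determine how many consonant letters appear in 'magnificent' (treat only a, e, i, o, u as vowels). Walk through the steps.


Consonants in 'magnificent': m, g, n, f, c, n, t = 7 consonants.

7


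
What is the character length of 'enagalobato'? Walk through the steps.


Spell out 'enagalobato' and number each letter: e(1), n(2), a(3), g(4), a(5), l(6), o(7), b(8), a(9), t(10), o(11). Total: 11 letters.

11


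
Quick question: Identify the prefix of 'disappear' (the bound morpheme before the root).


The word 'disappear' = 'dis' (prefix) + 'appear' (root). The prefix is 'dis'.

dis


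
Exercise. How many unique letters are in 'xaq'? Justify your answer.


Unique letters in 'xaq': {a, q, x} = 3 distinct letters.

3


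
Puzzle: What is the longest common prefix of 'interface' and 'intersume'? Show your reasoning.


Compare from the start: 5 characters match: 'inter'. Mismatch at position 6: 'f' vs 's'.

inter


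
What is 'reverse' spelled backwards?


Reverse 'reverse' character by character: 'esrever'.

esrever


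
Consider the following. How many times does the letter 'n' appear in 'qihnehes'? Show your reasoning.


Letter 'n' in 'qihnehes': found at position(s) 4 = 1 occurrence(s).

1


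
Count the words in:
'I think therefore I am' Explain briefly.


Split into words: I | think | therefore | I | am = 5 words.

5


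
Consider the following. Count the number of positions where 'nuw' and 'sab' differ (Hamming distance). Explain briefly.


Alignment:
Position 1: 'n' vs 's' = DIFFER
Position 2: 'u' vs 'a' = DIFFER
Position 3: 'w' vs 'b' = DIFFER
Total differences: 3

3


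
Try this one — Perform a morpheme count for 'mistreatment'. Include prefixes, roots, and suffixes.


Decomposition: mis- (prefix) + treat (root) + -ment (suffix) = 3 morpheme(s)

3 morphemes


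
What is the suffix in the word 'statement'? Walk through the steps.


The word 'statement' = 'state' (root) + '-ment' (suffix). The suffix is '-ment'.

ment


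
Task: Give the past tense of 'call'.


Apply rule: Add -ed. 'call' becomes 'called'.

called


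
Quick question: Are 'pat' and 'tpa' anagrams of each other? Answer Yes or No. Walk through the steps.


Sorted letters of 'pat': 'apt'
Sorted letters of 'tpa': 'apt'
They match.

Yes


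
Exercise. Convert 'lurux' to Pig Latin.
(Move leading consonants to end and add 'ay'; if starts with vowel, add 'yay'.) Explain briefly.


'lurux': move consonant cluster 'l' to end and add 'ay': 'uruxlay'.

uruxlay


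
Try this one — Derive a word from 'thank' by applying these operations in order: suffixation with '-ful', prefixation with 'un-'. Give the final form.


Step 1: Add suffix '-ful' to 'thank' = 'thankful'
Step 2: Add prefix 'un-' to 'thankful' = 'unthankful'

unthankful


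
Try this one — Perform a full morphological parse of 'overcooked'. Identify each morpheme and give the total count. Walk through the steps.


Step 1: Identify prefix: 'over' (meaning: excessively)
Step 2: Identify root: 'cook'
Step 3: Identify suffix(es): 'ed'
Decomposition: over- (prefix: excessively) + cook (root) + -ed (suffix: past)
Total morphemes: 3

3 morphemes (over- (prefix: excessively) + cook (root) + -ed (suffix: past))


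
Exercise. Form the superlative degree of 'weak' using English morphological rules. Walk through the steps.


Apply superlative formation (add -est): 'weak' -> 'weakest'.

weakest


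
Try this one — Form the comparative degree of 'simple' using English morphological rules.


Apply comparative formation (ends in e: add -r): 'simple' -> 'simpler'.

simpler


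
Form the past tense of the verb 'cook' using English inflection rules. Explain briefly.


Apply rule: Add -ed. 'cook' becomes 'cooked'.

cooked


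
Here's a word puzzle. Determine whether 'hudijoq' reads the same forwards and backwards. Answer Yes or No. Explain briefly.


Forward: 'hudijoq'
Reversed: 'qojiduh'
They differ.

No


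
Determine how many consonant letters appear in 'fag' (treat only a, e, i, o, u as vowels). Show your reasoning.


Consonants in 'fag': f, g = 2 consonants.

2


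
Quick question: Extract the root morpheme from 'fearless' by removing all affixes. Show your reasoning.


Remove suffix '-less' from 'fearless' to get root 'fear'.

fear


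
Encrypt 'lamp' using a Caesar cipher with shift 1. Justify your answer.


Shift each letter by 1: l -> m, a -> b, m -> n, p -> q. Result: 'mbnq'.

mbnq


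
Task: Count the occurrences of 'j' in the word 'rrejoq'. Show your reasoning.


Letter 'j' in 'rrejoq': found at position(s) 4 = 1 occurrence(s).

1


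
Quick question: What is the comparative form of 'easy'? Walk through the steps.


Apply comparative formation (consonant + y: change y to i, add -er): 'easy' -> 'easier'.

easier


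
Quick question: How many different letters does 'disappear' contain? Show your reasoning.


Unique letters in 'disappear': {a, d, e, i, p, r, s} = 7 distinct letters.

7


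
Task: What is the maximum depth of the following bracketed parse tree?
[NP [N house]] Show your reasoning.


Count bracket nesting levels:
'[' at pos 0: depth = 1
'[' at pos 4: depth = 2
Maximum depth reached: 2

2


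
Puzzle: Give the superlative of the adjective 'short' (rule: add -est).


Apply superlative formation (add -est): 'short' -> 'shortest'.

shortest


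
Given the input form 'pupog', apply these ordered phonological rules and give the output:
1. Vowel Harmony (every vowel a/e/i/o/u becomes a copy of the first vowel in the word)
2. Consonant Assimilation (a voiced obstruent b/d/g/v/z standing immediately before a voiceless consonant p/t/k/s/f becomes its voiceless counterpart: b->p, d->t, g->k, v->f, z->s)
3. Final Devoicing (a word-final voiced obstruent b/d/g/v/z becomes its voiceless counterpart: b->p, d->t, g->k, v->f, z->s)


Starting form: 'pupog'
Rule 1: Vowel Harmony: all vowels become 'u' (matching first vowel). 'pupog' -> 'pupug'
Rule 2: Consonant Assimilation: no voiced obstruent (b/d/g/v/z) stands immediately before a voiceless consonant (p/t/k/s/f). No change.
Rule 3: Final Devoicing: word-final voiced obstruent 'g' becomes voiceless 'k'. 'pupug' -> 'pupuk'
Final form: 'pupuk'

pupuk


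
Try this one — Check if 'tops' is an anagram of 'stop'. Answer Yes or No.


Sorted letters of 'tops': 'opst'
Sorted letters of 'stop': 'opst'
They match.

Yes


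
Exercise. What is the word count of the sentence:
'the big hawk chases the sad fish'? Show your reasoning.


Split into words: the | big | hawk | chases | the | sad | fish = 7 words.

7


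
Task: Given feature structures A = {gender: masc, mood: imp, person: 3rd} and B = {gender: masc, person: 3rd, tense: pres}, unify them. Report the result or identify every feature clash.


Compare features:
gender: A=masc vs B=masc -> unified: masc
mood: A=imp vs B=_ -> unified: imp
person: A=3rd vs B=3rd -> unified: 3rd
tense: A=_ vs B=pres -> unified: pres
No clashes found.

Unified: {gender: masc, mood: imp, person: 3rd, tense: pres}


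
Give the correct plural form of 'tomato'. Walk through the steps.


Apply rule: Add -es (consonant + o). 'tomato' becomes 'tomatoes'.

tomatoes


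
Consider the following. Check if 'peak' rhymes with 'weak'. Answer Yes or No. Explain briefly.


Rime (stressed vowel + following sounds) of 'peak': -eak = /iːk/
Rime of 'weak': -eak = /iːk/
/iːk/ and /iːk/ are the same ending sound, so the words rhyme.

Yes


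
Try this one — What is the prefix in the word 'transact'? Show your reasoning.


The word 'transact' = 'trans' (prefix) + 'act' (root). The prefix is 'trans'.

trans


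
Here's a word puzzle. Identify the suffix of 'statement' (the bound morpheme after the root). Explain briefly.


The word 'statement' = 'state' (root) + '-ment' (suffix). The suffix is '-ment'.

ment


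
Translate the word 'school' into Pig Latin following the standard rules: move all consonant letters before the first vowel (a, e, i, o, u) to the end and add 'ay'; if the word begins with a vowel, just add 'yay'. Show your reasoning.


'school': move consonant cluster 'sch' to end and add 'ay': 'oolschay'.

oolschay


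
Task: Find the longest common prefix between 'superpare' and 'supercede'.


Compare from the start: 5 characters match: 'super'. Mismatch at position 6: 'p' vs 'c'.

super


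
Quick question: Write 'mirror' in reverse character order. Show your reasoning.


Reverse 'mirror' character by character: 'rorrim'.

rorrim


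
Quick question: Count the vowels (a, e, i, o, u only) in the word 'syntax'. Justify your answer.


Vowels in 'syntax': a = 1 vowels.

1


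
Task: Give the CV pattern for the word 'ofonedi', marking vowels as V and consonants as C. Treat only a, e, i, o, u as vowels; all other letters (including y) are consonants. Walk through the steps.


Letter mapping: o = V, f = C, o = V, n = C, e = V, d = C, i = V.

VCVCVCV


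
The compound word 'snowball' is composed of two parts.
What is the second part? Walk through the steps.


Split 'snowball' into 'snow' + 'ball'. The second part is 'ball'.

ball


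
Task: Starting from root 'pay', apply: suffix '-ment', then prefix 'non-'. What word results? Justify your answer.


Step 1: Add suffix '-ment' to 'pay' = 'payment'
Step 2: Add prefix 'non-' to 'payment' = 'nonpayment'

nonpayment


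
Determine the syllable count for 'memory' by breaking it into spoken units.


Break 'memory' into syllables: mem-o-ry -> mem | o | ry = 3 syllables

3 syllables


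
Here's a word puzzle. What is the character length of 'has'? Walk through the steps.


Spell out 'has' and number each letter: h(1), a(2), s(3). Total: 3 letters.

3


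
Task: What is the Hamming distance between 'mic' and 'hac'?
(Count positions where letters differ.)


Alignment:
Position 1: 'm' vs 'h' = DIFFER
Position 2: 'i' vs 'a' = DIFFER
Position 3: 'c' vs 'c' = match
Total differences: 2

2


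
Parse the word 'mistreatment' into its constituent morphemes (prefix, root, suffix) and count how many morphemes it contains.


Step 1: Identify prefix: 'mis' (meaning: wrongly)
Step 2: Identify root: 'treat'
Step 3: Identify suffix(es): 'ment'
Decomposition: mis- (prefix: wrongly) + treat (root) + -ment (suffix: action/result)
Total morphemes: 3

3 morphemes (mis- (prefix: wrongly) + treat (root) + -ment (suffix: action/result))


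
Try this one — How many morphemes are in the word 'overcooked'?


Decomposition: over- (prefix) + cook (root) + -ed (suffix) = 3 morpheme(s)

3 morphemes


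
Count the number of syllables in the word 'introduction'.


Break 'introduction' into syllables: in-tro-duc-tion -> in | tro | duc | tion = 4 syllables

4 syllables


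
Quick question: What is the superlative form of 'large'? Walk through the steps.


Apply superlative formation (ends in e: add -st): 'large' -> 'largest'.

largest


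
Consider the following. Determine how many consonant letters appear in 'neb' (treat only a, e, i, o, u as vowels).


Consonants in 'neb': n, b = 2 consonants.

2


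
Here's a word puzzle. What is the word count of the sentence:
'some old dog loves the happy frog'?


Split into words: some | old | dog | loves | the | happy | frog = 7 words.

7


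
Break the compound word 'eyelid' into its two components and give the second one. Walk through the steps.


Split 'eyelid' into 'eye' + 'lid'. The second part is 'lid'.

lid


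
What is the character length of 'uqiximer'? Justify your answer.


Spell out 'uqiximer' and number each letter: u(1), q(2), i(3), x(4), i(5), m(6), e(7), r(8). Total: 8 letters.

8


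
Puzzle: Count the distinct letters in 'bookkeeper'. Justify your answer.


Unique letters in 'bookkeeper': {b, e, k, o, p, r} = 6 distinct letters.

6


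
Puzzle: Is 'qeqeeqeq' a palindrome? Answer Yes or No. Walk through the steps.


Forward: 'qeqeeqeq'
Reversed: 'qeqeeqeq'
They are identical.

Yes


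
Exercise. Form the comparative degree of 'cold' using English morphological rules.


Apply comparative formation (add -er): 'cold' -> 'colder'.

colder


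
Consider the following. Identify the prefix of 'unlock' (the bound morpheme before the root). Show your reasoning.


The word 'unlock' = 'un' (prefix) + 'lock' (root). The prefix is 'un'.

un


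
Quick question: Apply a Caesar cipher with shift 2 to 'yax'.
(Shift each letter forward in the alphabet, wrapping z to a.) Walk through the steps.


Shift each letter by 2: y -> a, a -> c, x -> z. Result: 'acz'.

acz


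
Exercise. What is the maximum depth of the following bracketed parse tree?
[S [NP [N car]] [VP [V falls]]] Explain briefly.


Count bracket nesting levels:
'[' at pos 0: depth = 1
'[' at pos 3: depth = 2
'[' at pos 7: depth = 3
'[' at pos 16: depth = 2
'[' at pos 20: depth = 3
Maximum depth reached: 3

3


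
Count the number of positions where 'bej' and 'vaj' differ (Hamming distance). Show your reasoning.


Alignment:
Position 1: 'b' vs 'v' = DIFFER
Position 2: 'e' vs 'a' = DIFFER
Position 3: 'j' vs 'j' = match
Total differences: 2

2


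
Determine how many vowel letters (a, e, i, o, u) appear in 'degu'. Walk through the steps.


Vowels in 'degu': e, u = 2 vowels.

2


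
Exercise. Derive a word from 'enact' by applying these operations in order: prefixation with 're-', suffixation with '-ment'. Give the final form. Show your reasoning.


Step 1: Add prefix 're-' to 'enact' = 'reenact'
Step 2: Add suffix '-ment' to 'reenact' = 'reenactment'

reenactment


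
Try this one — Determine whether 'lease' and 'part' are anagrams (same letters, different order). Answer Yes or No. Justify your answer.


Sorted letters of 'lease': 'aeels'
Sorted letters of 'part': 'aprt'
They do not match.

No


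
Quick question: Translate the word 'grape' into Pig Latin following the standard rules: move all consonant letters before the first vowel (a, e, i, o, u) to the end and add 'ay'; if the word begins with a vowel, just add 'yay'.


'grape': move consonant cluster 'gr' to end and add 'ay': 'apegray'.

apegray


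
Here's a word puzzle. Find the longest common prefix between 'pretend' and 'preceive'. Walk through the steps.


Compare from the start: 3 characters match: 'pre'. Mismatch at position 4: 't' vs 'c'.

pre


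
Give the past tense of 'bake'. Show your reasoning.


Apply rule: Add -d (word ends in -e). 'bake' becomes 'baked'.

baked


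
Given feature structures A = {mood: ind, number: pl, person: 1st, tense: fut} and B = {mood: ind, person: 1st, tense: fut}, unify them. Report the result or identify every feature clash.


Compare features:
mood: A=ind vs B=ind -> unified: ind
number: A=pl vs B=_ -> unified: pl
person: A=1st vs B=1st -> unified: 1st
tense: A=fut vs B=fut -> unified: fut
No clashes found.

Unified: {mood: ind, number: pl, person: 1st, tense: fut}


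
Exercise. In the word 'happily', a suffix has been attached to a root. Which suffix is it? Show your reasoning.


The word 'happily' = 'happy' (root) + '-ly' (suffix). The suffix is '-ly'.

ly


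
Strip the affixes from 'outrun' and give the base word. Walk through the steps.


Remove prefix 'out' from 'outrun' to get root 'run'.

run


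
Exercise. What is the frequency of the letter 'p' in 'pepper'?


Letter 'p' in 'pepper': found at position(s) 1, 3, 4 = 3 occurrence(s).

3


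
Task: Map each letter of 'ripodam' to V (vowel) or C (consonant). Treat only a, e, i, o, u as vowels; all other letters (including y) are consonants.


Letter mapping: r = C, i = V, p = C, o = V, d = C, a = V, m = C.

CVCVCVC


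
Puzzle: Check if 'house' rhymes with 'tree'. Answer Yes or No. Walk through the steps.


Rime (stressed vowel + following sounds) of 'house': -ouse = /aʊs/
Rime of 'tree': -ee = /iː/
/aʊs/ and /iː/ are different ending sounds, so the words do not rhyme.

No


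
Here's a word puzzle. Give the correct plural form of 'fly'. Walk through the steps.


Apply rule: Change -y to -ies (consonant + y). 'fly' becomes 'flies'.

flies


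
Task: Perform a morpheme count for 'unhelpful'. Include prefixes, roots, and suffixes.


Decomposition: un- (prefix) + help (root) + -ful (suffix) = 3 morpheme(s)

3 morphemes


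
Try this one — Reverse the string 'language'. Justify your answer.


Reverse 'language' character by character: 'egaugnal'.

egaugnal


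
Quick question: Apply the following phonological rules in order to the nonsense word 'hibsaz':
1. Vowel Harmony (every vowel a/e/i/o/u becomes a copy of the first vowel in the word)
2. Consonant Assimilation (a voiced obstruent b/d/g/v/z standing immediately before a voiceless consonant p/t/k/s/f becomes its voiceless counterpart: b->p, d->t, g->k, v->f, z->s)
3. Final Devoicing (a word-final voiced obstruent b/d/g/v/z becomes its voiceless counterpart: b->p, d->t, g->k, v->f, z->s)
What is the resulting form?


Starting form: 'hibsaz'
Rule 1: Vowel Harmony: all vowels become 'i' (matching first vowel). 'hibsaz' -> 'hibsiz'
Rule 2: Consonant Assimilation: voiced obstruent before voiceless consonant becomes voiceless ('bs' -> 'ps'). 'hibsiz' -> 'hipsiz'
Rule 3: Final Devoicing: word-final voiced obstruent 'z' becomes voiceless 's'. 'hipsiz' -> 'hipsis'
Final form: 'hipsis'

hipsis


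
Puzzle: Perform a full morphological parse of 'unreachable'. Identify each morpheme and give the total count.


Step 1: Identify prefix: 'un' (meaning: not/reverse)
Step 2: Identify root: 'reach'
Step 3: Identify suffix(es): 'able'
Decomposition: un- (prefix: not/reverse) + reach (root) + -able (suffix: capable of)
Total morphemes: 3

3 morphemes (un- (prefix: not/reverse) + reach (root) + -able (suffix: capable of))


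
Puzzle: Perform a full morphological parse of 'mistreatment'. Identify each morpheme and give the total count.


Step 1: Identify prefix: 'mis' (meaning: wrongly)
Step 2: Identify root: 'treat'
Step 3: Identify suffix(es): 'ment'
Decomposition: mis- (prefix: wrongly) + treat (root) + -ment (suffix: action/result)
Total morphemes: 3

3 morphemes (mis- (prefix: wrongly) + treat (root) + -ment (suffix: action/result))


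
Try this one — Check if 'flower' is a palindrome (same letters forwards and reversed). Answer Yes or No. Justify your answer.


Forward: 'flower'
Reversed: 'rewolf'
They differ.

No


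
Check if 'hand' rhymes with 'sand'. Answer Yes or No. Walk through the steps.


Rime (stressed vowel + following sounds) of 'hand': -and = /ænd/
Rime of 'sand': -and = /ænd/
/ænd/ and /ænd/ are the same ending sound, so the words rhyme.

Yes


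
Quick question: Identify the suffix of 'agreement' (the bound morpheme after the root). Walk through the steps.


The word 'agreement' = 'agree' (root) + '-ment' (suffix). The suffix is '-ment'.

ment


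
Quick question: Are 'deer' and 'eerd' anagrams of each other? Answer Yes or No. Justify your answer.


Sorted letters of 'deer': 'deer'
Sorted letters of 'eerd': 'deer'
They match.

Yes


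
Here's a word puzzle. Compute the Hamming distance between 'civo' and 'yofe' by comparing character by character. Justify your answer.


Alignment:
Position 1: 'c' vs 'y' = DIFFER
Position 2: 'i' vs 'o' = DIFFER
Position 3: 'v' vs 'f' = DIFFER
Position 4: 'o' vs 'e' = DIFFER
Total differences: 4

4


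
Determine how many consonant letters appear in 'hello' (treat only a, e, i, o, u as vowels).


Consonants in 'hello': h, l, l = 3 consonants.

3


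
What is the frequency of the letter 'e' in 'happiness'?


Letter 'e' in 'happiness': found at position(s) 7 = 1 occurrence(s).

1


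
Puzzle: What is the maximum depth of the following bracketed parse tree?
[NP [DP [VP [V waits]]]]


Count bracket nesting levels:
'[' at pos 0: depth = 1
'[' at pos 4: depth = 2
'[' at pos 8: depth = 3
'[' at pos 12: depth = 4
Maximum depth reached: 4

4


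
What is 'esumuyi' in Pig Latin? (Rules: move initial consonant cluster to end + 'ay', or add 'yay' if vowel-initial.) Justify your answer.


'esumuyi' starts with a vowel, so add 'yay': 'esumuyiyay'.

esumuyiyay


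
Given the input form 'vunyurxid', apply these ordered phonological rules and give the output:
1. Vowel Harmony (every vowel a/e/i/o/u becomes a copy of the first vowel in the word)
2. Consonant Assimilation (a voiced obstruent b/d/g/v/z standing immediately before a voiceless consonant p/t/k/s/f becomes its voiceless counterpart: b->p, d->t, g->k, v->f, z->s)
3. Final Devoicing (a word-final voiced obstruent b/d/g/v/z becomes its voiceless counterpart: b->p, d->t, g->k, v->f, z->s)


Starting form: 'vunyurxid'
Rule 1: Vowel Harmony: all vowels become 'u' (matching first vowel). 'vunyurxid' -> 'vunyurxud'
Rule 2: Consonant Assimilation: no voiced obstruent (b/d/g/v/z) stands immediately before a voiceless consonant (p/t/k/s/f). No change.
Rule 3: Final Devoicing: word-final voiced obstruent 'd' becomes voiceless 't'. 'vunyurxud' -> 'vunyurxut'
Final form: 'vunyurxut'

vunyurxut


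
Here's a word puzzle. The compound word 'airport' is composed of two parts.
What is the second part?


Split 'airport' into 'air' + 'port'. The second part is 'port'.

port


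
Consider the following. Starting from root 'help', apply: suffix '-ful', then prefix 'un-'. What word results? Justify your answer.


Step 1: Add suffix '-ful' to 'help' = 'helpful'
Step 2: Add prefix 'un-' to 'helpful' = 'unhelpful'

unhelpful


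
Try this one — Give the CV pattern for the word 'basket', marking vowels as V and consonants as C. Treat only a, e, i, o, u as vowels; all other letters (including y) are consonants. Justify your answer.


Letter mapping: b = C, a = V, s = C, k = C, e = V, t = C.

CVCCVC


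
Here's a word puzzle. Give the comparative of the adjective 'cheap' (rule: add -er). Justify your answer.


Apply comparative formation (add -er): 'cheap' -> 'cheaper'.

cheaper


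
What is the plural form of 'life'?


Apply rule: Change -fe to -ves. 'life' becomes 'lives'.

lives


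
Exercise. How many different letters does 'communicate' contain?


Unique letters in 'communicate': {a, c, e, i, m, n, o, t, u} = 9 distinct letters.

9


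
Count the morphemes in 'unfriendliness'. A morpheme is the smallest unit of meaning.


Decomposition: un- (prefix) + friend (root) + -ly (suffix) + -ness (suffix) = 4 morpheme(s)

4 morphemes


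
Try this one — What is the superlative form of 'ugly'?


Apply superlative formation (consonant + y: change y to i, add -est): 'ugly' -> 'ugliest'.

ugliest


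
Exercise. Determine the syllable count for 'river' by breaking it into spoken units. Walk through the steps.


Break 'river' into syllables: riv-er -> riv | er = 2 syllables

2 syllables


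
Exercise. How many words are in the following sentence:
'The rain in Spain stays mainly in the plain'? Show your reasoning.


Split into words: The | rain | in | Spain | stays | mainly | in | the | plain = 9 words.

9


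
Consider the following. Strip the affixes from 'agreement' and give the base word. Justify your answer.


Remove suffix '-ment' from 'agreement' to get root 'agree'.

agree


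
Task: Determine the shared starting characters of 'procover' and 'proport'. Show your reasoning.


Compare from the start: 3 characters match: 'pro'. Mismatch at position 4: 'c' vs 'p'.

pro


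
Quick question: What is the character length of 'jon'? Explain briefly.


Spell out 'jon' and number each letter: j(1), o(2), n(3). Total: 3 letters.

3


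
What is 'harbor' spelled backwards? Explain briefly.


Reverse 'harbor' character by character: 'robrah'.

robrah


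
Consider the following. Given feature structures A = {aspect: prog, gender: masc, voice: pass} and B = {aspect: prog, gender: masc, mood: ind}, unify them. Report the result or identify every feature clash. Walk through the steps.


Compare features:
aspect: A=prog vs B=prog -> unified: prog
gender: A=masc vs B=masc -> unified: masc
mood: A=_ vs B=ind -> unified: ind
voice: A=pass vs B=_ -> unified: pass
No clashes found.

Unified: {aspect: prog, gender: masc, mood: ind, voice: pass}


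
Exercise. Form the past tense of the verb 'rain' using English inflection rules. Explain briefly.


Apply rule: Add -ed. 'rain' becomes 'rained'.

rained


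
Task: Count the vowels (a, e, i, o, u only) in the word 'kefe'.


Vowels in 'kefe': e, e = 2 vowels.

2


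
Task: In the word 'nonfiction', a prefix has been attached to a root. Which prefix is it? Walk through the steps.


The word 'nonfiction' = 'non' (prefix) + 'fiction' (root). The prefix is 'non'.

non


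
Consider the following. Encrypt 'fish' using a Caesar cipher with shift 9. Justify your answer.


Shift each letter by 9: f -> o, i -> r, s -> b, h -> q. Result: 'orbq'.

orbq


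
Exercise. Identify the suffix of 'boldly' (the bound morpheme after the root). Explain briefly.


The word 'boldly' = 'bold' (root) + '-ly' (suffix). The suffix is '-ly'.

ly


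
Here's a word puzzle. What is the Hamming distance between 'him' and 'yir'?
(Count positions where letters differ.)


Alignment:
Position 1: 'h' vs 'y' = DIFFER
Position 2: 'i' vs 'i' = match
Position 3: 'm' vs 'r' = DIFFER
Total differences: 2

2


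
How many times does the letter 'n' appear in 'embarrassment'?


Letter 'n' in 'embarrassment': found at position(s) 12 = 1 occurrence(s).

1


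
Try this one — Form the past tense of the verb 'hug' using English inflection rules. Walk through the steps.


Apply rule: Double final consonant and add -ed. 'hug' becomes 'hugged'.

hugged


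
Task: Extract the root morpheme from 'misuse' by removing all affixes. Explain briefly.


Remove prefix 'mis' from 'misuse' to get root 'use'.

use


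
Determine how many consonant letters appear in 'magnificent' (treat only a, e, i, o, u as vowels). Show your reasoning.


Consonants in 'magnificent': m, g, n, f, c, n, t = 7 consonants.

7


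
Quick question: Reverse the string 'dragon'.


Reverse 'dragon' character by character: 'nogard'.

nogard


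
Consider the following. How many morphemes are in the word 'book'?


Decomposition: book (free morpheme) = 1 morpheme(s)

1 morphemes


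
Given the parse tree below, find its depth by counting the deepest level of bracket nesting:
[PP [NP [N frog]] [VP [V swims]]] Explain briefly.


Count bracket nesting levels:
'[' at pos 0: depth = 1
'[' at pos 4: depth = 2
'[' at pos 8: depth = 3
'[' at pos 18: depth = 2
'[' at pos 22: depth = 3
Maximum depth reached: 3

3


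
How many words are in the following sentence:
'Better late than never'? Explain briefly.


Split into words: Better | late | than | never = 4 words.

4


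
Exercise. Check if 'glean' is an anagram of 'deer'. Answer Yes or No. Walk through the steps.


Sorted letters of 'glean': 'aegln'
Sorted letters of 'deer': 'deer'
They do not match.

No


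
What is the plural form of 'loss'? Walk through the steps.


Apply rule: Add -es (sibilant/fricative ending). 'loss' becomes 'losses'.

losses


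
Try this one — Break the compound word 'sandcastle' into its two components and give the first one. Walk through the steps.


Split 'sandcastle' into 'sand' + 'castle'. The first part is 'sand'.

sand


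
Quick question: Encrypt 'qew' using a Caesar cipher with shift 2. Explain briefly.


Shift each letter by 2: q -> s, e -> g, w -> y. Result: 'sgy'.

sgy


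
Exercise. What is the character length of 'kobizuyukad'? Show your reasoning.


Spell out 'kobizuyukad' and number each letter: k(1), o(2), b(3), i(4), z(5), u(6), y(7), u(8), k(9), a(10), d(11). Total: 11 letters.

11


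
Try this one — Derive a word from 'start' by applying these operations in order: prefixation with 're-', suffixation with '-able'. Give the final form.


Step 1: Add prefix 're-' to 'start' = 'restart'
Step 2: Add suffix '-able' to 'restart' = 'restartable'

restartable


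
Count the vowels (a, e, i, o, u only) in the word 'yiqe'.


Vowels in 'yiqe': i, e = 2 vowels.

2


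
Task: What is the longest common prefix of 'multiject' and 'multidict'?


Compare from the start: 5 characters match: 'multi'. Mismatch at position 6: 'j' vs 'd'.

multi


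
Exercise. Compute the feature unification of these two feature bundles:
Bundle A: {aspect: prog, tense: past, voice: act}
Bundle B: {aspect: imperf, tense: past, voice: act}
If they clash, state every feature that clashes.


Compare features:
aspect: A=prog vs B=imperf -> CLASH
tense: A=past vs B=past -> unified: past
voice: A=act vs B=act -> unified: act
Clash detected on feature 'aspect' (prog vs imperf); unification fails.

CLASH on 'aspect' (prog vs imperf)


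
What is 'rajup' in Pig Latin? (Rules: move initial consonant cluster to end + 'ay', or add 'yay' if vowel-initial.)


'rajup': move consonant cluster 'r' to end and add 'ay': 'ajupray'.

ajupray
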